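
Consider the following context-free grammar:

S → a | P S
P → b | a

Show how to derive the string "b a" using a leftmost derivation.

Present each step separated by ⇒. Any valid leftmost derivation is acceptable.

S ⇒ P S ⇒ b S ⇒ b a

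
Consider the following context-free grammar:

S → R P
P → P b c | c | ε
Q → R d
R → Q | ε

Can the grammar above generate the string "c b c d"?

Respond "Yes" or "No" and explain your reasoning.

No - no valid derivation exists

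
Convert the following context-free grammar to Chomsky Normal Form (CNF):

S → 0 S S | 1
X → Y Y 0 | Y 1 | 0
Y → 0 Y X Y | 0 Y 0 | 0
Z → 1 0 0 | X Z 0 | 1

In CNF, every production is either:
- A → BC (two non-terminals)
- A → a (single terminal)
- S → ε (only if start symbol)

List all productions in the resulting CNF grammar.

T0 → 0; S → 1; T1 → 1; X → 0; Y → 0; Z → 1; S → T0 X0; X0 → S S; X → Y X1; X1 → Y T0; X → Y T1; Y → T0 X2; X2 → Y X3; X3 → X Y; Y → T0 X4; X4 → Y T0; Z → T1 X5; X5 → T0 T0; Z → X X6; X6 → Z T0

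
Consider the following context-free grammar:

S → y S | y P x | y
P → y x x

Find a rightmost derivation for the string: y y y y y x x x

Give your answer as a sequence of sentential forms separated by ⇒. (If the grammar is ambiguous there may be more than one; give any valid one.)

S ⇒ y S ⇒ y y S ⇒ y y y S ⇒ y y y y P x ⇒ y y y y y x x x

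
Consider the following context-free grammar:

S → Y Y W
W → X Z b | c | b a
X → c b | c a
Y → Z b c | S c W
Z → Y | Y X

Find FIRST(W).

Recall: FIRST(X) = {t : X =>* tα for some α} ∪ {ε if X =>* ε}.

We compute FIRST(W) using the standard algorithm.
FIRST(S) = {}
FIRST(W) = {b, c}
FIRST(X) = {c}
FIRST(Y) = {}
FIRST(Z) = {}
Therefore, FIRST(W) = {b, c}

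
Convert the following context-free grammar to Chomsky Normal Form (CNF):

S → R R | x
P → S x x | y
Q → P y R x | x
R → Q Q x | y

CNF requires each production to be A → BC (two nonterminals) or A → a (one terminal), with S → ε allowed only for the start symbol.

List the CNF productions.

S → x; TX → x; P → y; TY → y; Q → x; R → y; S → R R; P → S X0; X0 → TX TX; Q → P X1; X1 → TY X2; X2 → R TX; R → Q X3; X3 → Q TX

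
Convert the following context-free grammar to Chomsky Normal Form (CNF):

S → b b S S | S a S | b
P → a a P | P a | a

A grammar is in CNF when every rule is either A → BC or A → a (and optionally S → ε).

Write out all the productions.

TB → b; TA → a; S → b; P → a; S → TB X0; X0 → TB X1; X1 → S S; S → S X2; X2 → TA S; P → TA X3; X3 → TA P; P → P TA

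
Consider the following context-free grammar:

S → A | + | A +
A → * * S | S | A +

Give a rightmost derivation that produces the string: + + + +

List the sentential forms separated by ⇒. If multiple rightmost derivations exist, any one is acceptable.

S ⇒ A + ⇒ A + + ⇒ A + + + ⇒ S + + + ⇒ + + + +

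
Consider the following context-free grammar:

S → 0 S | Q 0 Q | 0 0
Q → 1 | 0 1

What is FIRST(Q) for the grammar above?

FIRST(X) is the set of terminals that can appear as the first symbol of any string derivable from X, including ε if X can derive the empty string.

We compute FIRST(Q) using the standard algorithm.
FIRST(Q) = {0, 1}
FIRST(S) = {0, 1}
Therefore, FIRST(Q) = {0, 1}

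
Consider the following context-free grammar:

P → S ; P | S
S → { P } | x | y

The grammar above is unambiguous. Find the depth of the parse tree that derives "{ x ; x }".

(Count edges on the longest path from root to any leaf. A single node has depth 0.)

5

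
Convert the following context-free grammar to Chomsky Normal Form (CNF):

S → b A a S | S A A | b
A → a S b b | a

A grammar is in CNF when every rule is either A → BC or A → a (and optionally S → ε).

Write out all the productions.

TB → b; TA → a; S → b; A → a; S → TB X0; X0 → A X1; X1 → TA S; S → S X2; X2 → A A; A → TA X3; X3 → S X4; X4 → TB TB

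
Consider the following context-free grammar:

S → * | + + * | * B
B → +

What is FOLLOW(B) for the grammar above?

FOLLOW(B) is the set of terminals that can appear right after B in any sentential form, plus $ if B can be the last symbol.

We compute FOLLOW(B) using the standard algorithm.
FOLLOW(S) starts with {$}.
FIRST(B) = {+}
FIRST(S) = {*, +}
FOLLOW(B) = {$}
FOLLOW(S) = {$}
Therefore, FOLLOW(B) = {$}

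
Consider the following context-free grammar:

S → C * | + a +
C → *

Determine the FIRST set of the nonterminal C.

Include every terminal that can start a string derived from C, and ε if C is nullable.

We compute FIRST(C) using the standard algorithm.
FIRST(C) = {*}
FIRST(S) = {*, +}
Therefore, FIRST(C) = {*}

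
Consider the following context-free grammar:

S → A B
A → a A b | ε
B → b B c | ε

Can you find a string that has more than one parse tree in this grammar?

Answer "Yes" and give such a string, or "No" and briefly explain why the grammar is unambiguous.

No - the grammar is unambiguous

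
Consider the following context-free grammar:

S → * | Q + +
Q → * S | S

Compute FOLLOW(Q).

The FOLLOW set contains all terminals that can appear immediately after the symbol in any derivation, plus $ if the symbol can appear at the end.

We compute FOLLOW(Q) using the standard algorithm.
FOLLOW(S) starts with {$}.
FIRST(Q) = {*}
FIRST(S) = {*}
FOLLOW(Q) = {+}
FOLLOW(S) = {$, +}
Therefore, FOLLOW(Q) = {+}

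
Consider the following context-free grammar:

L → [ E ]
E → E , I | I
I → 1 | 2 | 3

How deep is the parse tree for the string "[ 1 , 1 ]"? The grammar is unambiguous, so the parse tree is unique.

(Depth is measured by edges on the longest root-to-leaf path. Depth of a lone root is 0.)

4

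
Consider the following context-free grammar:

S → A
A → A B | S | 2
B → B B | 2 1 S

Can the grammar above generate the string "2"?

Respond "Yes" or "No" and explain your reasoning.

Yes - a valid derivation exists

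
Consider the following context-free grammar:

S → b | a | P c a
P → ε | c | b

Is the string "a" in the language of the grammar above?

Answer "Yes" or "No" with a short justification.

Yes - a valid derivation exists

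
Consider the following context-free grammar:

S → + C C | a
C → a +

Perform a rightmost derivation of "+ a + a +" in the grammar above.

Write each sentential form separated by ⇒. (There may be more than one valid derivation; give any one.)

S ⇒ + C C ⇒ + C a + ⇒ + a + a +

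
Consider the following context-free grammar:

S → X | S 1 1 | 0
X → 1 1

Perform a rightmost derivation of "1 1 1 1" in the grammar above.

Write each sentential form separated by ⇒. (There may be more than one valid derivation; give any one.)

S ⇒ S 1 1 ⇒ X 1 1 ⇒ 1 1 1 1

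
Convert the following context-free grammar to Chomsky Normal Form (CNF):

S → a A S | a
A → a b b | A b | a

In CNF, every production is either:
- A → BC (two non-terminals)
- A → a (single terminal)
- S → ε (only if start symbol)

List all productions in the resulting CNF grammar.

TA → a; S → a; TB → b; A → a; S → TA X0; X0 → A S; A → TA X1; X1 → TB TB; A → A TB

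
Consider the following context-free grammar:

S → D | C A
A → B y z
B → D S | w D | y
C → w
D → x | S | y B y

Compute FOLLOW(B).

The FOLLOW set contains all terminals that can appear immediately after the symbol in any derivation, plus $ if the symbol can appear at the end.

We compute FOLLOW(B) using the standard algorithm.
FOLLOW(S) starts with {$}.
FIRST(A) = {w, x, y}
FIRST(B) = {w, x, y}
FIRST(C) = {w}
FIRST(D) = {w, x, y}
FIRST(S) = {w, x, y}
FOLLOW(A) = {$, w, x, y}
FOLLOW(B) = {y}
FOLLOW(C) = {w, x, y}
FOLLOW(D) = {$, w, x, y}
FOLLOW(S) = {$, w, x, y}
Therefore, FOLLOW(B) = {y}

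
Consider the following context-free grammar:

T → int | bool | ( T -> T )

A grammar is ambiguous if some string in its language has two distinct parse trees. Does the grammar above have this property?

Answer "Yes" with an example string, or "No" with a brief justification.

No - the grammar is unambiguous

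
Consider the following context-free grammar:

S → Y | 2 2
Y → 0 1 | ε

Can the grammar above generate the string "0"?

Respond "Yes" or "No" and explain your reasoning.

No - no valid derivation exists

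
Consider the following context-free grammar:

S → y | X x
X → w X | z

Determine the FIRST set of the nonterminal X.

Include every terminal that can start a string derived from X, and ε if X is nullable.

We compute FIRST(X) using the standard algorithm.
FIRST(S) = {w, y, z}
FIRST(X) = {w, z}
Therefore, FIRST(X) = {w, z}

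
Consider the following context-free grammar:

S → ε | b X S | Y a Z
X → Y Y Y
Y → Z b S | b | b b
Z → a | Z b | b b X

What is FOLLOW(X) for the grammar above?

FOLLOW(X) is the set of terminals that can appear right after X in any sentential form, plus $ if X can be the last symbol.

We compute FOLLOW(X) using the standard algorithm.
FOLLOW(S) starts with {$}.
FIRST(S) = {a, b, ε}
FIRST(X) = {a, b}
FIRST(Y) = {a, b}
FIRST(Z) = {a, b}
FOLLOW(S) = {$, a, b}
FOLLOW(X) = {$, a, b}
FOLLOW(Y) = {$, a, b}
FOLLOW(Z) = {$, a, b}
Therefore, FOLLOW(X) = {$, a, b}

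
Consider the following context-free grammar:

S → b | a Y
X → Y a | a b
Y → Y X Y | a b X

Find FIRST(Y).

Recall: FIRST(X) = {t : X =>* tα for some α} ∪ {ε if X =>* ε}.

We compute FIRST(Y) using the standard algorithm.
FIRST(S) = {a, b}
FIRST(X) = {a}
FIRST(Y) = {a}
Therefore, FIRST(Y) = {a}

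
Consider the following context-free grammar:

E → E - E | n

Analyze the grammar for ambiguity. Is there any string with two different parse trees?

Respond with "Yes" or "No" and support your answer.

Yes - the string 'n - n - n - n - n - n' has two distinct parse trees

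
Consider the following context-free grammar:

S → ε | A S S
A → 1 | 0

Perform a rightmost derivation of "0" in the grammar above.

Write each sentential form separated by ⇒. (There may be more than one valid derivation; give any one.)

S ⇒ A S S ⇒ A S ⇒ A ⇒ 0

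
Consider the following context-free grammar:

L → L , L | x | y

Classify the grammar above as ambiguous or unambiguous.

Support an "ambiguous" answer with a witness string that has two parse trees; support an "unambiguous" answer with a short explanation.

Ambiguous - the string 'x , x , y , y , x' has two distinct parse trees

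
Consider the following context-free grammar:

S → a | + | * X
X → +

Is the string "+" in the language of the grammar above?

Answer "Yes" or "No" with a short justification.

Yes - a valid derivation exists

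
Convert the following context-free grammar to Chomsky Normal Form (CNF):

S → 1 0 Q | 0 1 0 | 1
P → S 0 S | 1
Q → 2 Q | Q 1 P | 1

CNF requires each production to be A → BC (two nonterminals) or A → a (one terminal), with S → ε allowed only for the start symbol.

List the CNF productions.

T1 → 1; T0 → 0; S → 1; P → 1; T2 → 2; Q → 1; S → T1 X0; X0 → T0 Q; S → T0 X1; X1 → T1 T0; P → S X2; X2 → T0 S; Q → T2 Q; Q → Q X3; X3 → T1 P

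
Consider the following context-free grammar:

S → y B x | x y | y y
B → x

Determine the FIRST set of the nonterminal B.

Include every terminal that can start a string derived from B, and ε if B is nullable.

We compute FIRST(B) using the standard algorithm.
FIRST(B) = {x}
FIRST(S) = {x, y}
Therefore, FIRST(B) = {x}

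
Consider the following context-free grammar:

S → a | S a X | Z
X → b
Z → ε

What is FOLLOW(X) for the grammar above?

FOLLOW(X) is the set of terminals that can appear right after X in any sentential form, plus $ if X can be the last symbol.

We compute FOLLOW(X) using the standard algorithm.
FOLLOW(S) starts with {$}.
FIRST(S) = {a, ε}
FIRST(X) = {b}
FIRST(Z) = {ε}
FOLLOW(S) = {$, a}
FOLLOW(X) = {$, a}
FOLLOW(Z) = {$, a}
Therefore, FOLLOW(X) = {$, a}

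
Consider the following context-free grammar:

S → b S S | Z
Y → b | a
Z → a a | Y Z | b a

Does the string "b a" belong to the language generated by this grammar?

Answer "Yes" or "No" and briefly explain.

Yes - a valid derivation exists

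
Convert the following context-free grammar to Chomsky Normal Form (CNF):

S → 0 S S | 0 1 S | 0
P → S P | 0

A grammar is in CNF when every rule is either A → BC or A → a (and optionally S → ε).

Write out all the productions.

T0 → 0; T1 → 1; S → 0; P → 0; S → T0 X0; X0 → S S; S → T0 X1; X1 → T1 S; P → S P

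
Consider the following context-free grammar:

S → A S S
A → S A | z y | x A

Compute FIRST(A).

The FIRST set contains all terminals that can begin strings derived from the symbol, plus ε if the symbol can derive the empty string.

We compute FIRST(A) using the standard algorithm.
FIRST(A) = {x, z}
FIRST(S) = {x, z}
Therefore, FIRST(A) = {x, z}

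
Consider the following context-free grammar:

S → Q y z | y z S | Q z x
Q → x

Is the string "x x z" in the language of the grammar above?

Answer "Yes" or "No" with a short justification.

No - no valid derivation exists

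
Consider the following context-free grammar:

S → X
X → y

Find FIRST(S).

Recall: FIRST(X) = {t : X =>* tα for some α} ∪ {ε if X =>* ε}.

We compute FIRST(S) using the standard algorithm.
FIRST(S) = {y}
FIRST(X) = {y}
Therefore, FIRST(S) = {y}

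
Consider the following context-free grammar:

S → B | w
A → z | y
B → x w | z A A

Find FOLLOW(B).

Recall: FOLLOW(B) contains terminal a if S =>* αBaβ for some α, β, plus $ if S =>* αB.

We compute FOLLOW(B) using the standard algorithm.
FOLLOW(S) starts with {$}.
FIRST(A) = {y, z}
FIRST(B) = {x, z}
FIRST(S) = {w, x, z}
FOLLOW(A) = {$, y, z}
FOLLOW(B) = {$}
FOLLOW(S) = {$}
Therefore, FOLLOW(B) = {$}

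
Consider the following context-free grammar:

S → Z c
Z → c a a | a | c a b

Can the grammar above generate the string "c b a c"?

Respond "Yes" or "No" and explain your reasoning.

No - no valid derivation exists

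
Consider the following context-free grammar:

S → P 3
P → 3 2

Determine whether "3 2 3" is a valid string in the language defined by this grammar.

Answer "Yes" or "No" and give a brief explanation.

Yes - a valid derivation exists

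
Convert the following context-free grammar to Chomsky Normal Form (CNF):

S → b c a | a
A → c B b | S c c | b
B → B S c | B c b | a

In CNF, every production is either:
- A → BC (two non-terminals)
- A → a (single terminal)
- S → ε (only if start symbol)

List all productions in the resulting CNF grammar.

TB → b; TC → c; TA → a; S → a; A → b; B → a; S → TB X0; X0 → TC TA; A → TC X1; X1 → B TB; A → S X2; X2 → TC TC; B → B X3; X3 → S TC; B → B X4; X4 → TC TB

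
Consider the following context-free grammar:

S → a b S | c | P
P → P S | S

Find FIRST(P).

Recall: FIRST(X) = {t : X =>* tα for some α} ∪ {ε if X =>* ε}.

We compute FIRST(P) using the standard algorithm.
FIRST(P) = {a, c}
FIRST(S) = {a, c}
Therefore, FIRST(P) = {a, c}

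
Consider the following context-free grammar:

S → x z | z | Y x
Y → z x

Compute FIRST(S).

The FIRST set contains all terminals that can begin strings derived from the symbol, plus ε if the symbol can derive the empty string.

We compute FIRST(S) using the standard algorithm.
FIRST(S) = {x, z}
FIRST(Y) = {z}
Therefore, FIRST(S) = {x, z}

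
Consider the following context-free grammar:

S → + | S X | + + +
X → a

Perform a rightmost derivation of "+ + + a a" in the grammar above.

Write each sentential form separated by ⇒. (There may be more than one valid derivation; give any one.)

S ⇒ S X ⇒ S a ⇒ S X a ⇒ S a a ⇒ + + + a a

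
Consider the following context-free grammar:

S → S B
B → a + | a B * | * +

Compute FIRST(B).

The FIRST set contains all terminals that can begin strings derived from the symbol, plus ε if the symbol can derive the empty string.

We compute FIRST(B) using the standard algorithm.
FIRST(B) = {*, a}
FIRST(S) = {}
Therefore, FIRST(B) = {*, a}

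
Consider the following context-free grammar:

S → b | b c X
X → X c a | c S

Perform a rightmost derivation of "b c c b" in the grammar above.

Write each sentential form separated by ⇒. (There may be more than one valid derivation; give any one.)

S ⇒ b c X ⇒ b c c S ⇒ b c c b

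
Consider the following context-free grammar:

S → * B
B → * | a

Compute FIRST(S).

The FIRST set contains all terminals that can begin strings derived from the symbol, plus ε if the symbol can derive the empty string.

We compute FIRST(S) using the standard algorithm.
FIRST(B) = {*, a}
FIRST(S) = {*}
Therefore, FIRST(S) = {*}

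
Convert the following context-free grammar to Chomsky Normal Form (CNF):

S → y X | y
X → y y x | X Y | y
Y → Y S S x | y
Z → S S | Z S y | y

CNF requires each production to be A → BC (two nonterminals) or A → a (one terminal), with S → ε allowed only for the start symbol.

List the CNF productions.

TY → y; S → y; TX → x; X → y; Y → y; Z → y; S → TY X; X → TY X0; X0 → TY TX; X → X Y; Y → Y X1; X1 → S X2; X2 → S TX; Z → S S; Z → Z X3; X3 → S TY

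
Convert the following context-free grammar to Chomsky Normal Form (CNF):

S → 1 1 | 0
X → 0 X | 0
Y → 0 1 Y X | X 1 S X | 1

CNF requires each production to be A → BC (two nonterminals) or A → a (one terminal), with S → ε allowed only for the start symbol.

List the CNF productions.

T1 → 1; S → 0; T0 → 0; X → 0; Y → 1; S → T1 T1; X → T0 X; Y → T0 X0; X0 → T1 X1; X1 → Y X; Y → X X2; X2 → T1 X3; X3 → S X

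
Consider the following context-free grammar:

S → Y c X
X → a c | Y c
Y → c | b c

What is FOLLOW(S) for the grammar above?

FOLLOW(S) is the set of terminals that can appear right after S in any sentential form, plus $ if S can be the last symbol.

We compute FOLLOW(S) using the standard algorithm.
FOLLOW(S) starts with {$}.
FIRST(S) = {b, c}
FIRST(X) = {a, b, c}
FIRST(Y) = {b, c}
FOLLOW(S) = {$}
FOLLOW(X) = {$}
FOLLOW(Y) = {c}
Therefore, FOLLOW(S) = {$}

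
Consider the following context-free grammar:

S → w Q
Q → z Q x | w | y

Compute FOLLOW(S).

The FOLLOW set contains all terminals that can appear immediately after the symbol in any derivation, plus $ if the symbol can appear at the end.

We compute FOLLOW(S) using the standard algorithm.
FOLLOW(S) starts with {$}.
FIRST(Q) = {w, y, z}
FIRST(S) = {w}
FOLLOW(Q) = {$, x}
FOLLOW(S) = {$}
Therefore, FOLLOW(S) = {$}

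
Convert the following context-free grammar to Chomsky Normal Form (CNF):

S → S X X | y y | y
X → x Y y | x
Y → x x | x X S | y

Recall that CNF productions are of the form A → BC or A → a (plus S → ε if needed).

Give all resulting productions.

TY → y; S → y; TX → x; X → x; Y → y; S → S X0; X0 → X X; S → TY TY; X → TX X1; X1 → Y TY; Y → TX TX; Y → TX X2; X2 → X S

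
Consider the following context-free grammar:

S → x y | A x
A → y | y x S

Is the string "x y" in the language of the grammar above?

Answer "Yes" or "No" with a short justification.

Yes - a valid derivation exists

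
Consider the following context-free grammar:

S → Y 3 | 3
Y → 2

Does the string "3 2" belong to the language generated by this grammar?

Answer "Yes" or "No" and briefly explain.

No - no valid derivation exists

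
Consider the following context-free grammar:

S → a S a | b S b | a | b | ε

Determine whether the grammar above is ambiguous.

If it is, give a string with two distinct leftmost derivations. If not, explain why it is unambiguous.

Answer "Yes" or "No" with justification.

No - the grammar is unambiguous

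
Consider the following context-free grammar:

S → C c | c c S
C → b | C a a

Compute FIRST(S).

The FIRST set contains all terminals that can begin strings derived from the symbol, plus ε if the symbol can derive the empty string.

We compute FIRST(S) using the standard algorithm.
FIRST(C) = {b}
FIRST(S) = {b, c}
Therefore, FIRST(S) = {b, c}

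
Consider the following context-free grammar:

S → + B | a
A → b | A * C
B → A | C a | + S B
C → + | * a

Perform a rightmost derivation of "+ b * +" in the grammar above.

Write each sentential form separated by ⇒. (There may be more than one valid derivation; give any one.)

S ⇒ + B ⇒ + A ⇒ + A * C ⇒ + A * + ⇒ + b * +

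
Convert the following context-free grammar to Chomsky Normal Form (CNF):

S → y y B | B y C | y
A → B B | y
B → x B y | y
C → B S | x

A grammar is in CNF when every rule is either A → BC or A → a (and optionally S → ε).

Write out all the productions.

TY → y; S → y; A → y; TX → x; B → y; C → x; S → TY X0; X0 → TY B; S → B X1; X1 → TY C; A → B B; B → TX X2; X2 → B TY; C → B S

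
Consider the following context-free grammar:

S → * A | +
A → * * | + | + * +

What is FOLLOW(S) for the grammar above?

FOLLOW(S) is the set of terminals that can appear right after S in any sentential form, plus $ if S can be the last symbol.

We compute FOLLOW(S) using the standard algorithm.
FOLLOW(S) starts with {$}.
FIRST(A) = {*, +}
FIRST(S) = {*, +}
FOLLOW(A) = {$}
FOLLOW(S) = {$}
Therefore, FOLLOW(S) = {$}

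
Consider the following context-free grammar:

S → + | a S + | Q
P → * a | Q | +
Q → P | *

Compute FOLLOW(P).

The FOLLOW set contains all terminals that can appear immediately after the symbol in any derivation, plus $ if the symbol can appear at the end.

We compute FOLLOW(P) using the standard algorithm.
FOLLOW(S) starts with {$}.
FIRST(P) = {*, +}
FIRST(Q) = {*, +}
FIRST(S) = {*, +, a}
FOLLOW(P) = {$, +}
FOLLOW(Q) = {$, +}
FOLLOW(S) = {$, +}
Therefore, FOLLOW(P) = {$, +}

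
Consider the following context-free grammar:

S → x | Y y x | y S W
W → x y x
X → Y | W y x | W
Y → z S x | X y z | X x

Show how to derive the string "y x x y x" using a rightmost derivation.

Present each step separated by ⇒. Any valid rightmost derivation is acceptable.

S ⇒ y S W ⇒ y S x y x ⇒ y x x y x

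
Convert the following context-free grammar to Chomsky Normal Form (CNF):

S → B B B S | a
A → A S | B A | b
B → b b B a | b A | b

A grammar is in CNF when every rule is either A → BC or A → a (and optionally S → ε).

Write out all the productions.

S → a; A → b; TB → b; TA → a; B → b; S → B X0; X0 → B X1; X1 → B S; A → A S; A → B A; B → TB X2; X2 → TB X3; X3 → B TA; B → TB A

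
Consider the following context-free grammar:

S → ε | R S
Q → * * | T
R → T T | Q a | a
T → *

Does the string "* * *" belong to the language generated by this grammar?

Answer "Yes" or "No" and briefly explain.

No - no valid derivation exists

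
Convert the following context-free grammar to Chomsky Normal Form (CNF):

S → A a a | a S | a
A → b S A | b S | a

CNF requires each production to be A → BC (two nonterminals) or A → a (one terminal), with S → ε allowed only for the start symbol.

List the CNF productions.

TA → a; S → a; TB → b; A → a; S → A X0; X0 → TA TA; S → TA S; A → TB X1; X1 → S A; A → TB S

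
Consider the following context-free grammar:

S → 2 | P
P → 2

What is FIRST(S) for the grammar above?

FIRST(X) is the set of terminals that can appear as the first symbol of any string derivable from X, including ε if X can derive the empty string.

We compute FIRST(S) using the standard algorithm.
FIRST(P) = {2}
FIRST(S) = {2}
Therefore, FIRST(S) = {2}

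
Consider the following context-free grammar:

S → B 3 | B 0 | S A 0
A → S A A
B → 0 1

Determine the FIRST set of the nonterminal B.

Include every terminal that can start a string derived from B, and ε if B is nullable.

We compute FIRST(B) using the standard algorithm.
FIRST(A) = {0}
FIRST(B) = {0}
FIRST(S) = {0}
Therefore, FIRST(B) = {0}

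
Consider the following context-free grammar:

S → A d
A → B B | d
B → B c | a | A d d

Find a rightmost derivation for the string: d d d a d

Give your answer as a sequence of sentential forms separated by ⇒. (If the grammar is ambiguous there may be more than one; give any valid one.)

S ⇒ A d ⇒ B B d ⇒ B a d ⇒ A d d a d ⇒ d d d a d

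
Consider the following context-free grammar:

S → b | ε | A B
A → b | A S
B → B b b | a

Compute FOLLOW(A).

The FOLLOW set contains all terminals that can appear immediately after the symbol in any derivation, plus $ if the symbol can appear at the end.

We compute FOLLOW(A) using the standard algorithm.
FOLLOW(S) starts with {$}.
FIRST(A) = {b}
FIRST(B) = {a}
FIRST(S) = {b, ε}
FOLLOW(A) = {a, b}
FOLLOW(B) = {$, a, b}
FOLLOW(S) = {$, a, b}
Therefore, FOLLOW(A) = {a, b}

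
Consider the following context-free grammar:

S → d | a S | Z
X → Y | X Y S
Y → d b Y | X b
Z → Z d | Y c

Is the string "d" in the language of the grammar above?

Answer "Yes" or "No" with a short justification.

Yes - a valid derivation exists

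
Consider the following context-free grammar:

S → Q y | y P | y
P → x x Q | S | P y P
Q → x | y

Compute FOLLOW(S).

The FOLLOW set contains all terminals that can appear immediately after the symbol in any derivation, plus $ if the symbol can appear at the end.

We compute FOLLOW(S) using the standard algorithm.
FOLLOW(S) starts with {$}.
FIRST(P) = {x, y}
FIRST(Q) = {x, y}
FIRST(S) = {x, y}
FOLLOW(P) = {$, y}
FOLLOW(Q) = {$, y}
FOLLOW(S) = {$, y}
Therefore, FOLLOW(S) = {$, y}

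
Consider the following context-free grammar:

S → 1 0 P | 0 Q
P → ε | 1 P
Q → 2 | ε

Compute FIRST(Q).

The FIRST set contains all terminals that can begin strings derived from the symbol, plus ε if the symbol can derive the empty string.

We compute FIRST(Q) using the standard algorithm.
FIRST(P) = {1, ε}
FIRST(Q) = {2, ε}
FIRST(S) = {0, 1}
Therefore, FIRST(Q) = {2, ε}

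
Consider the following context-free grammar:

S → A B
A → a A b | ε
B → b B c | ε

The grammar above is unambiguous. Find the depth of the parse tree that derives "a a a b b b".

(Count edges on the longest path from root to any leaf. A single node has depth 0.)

5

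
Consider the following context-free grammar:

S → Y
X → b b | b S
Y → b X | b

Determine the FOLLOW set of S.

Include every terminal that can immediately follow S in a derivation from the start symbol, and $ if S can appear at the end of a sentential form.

We compute FOLLOW(S) using the standard algorithm.
FOLLOW(S) starts with {$}.
FIRST(S) = {b}
FIRST(X) = {b}
FIRST(Y) = {b}
FOLLOW(S) = {$}
FOLLOW(X) = {$}
FOLLOW(Y) = {$}
Therefore, FOLLOW(S) = {$}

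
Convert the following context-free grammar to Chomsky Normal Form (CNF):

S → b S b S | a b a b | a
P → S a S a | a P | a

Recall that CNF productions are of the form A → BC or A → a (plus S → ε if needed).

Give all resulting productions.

TB → b; TA → a; S → a; P → a; S → TB X0; X0 → S X1; X1 → TB S; S → TA X2; X2 → TB X3; X3 → TA TB; P → S X4; X4 → TA X5; X5 → S TA; P → TA P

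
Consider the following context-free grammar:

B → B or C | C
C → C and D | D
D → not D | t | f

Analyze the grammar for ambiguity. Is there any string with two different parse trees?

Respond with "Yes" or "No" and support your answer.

No - the grammar is unambiguous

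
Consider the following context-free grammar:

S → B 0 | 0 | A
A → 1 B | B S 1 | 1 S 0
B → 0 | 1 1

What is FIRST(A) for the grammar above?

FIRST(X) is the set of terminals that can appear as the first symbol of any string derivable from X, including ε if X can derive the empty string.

We compute FIRST(A) using the standard algorithm.
FIRST(A) = {0, 1}
FIRST(B) = {0, 1}
FIRST(S) = {0, 1}
Therefore, FIRST(A) = {0, 1}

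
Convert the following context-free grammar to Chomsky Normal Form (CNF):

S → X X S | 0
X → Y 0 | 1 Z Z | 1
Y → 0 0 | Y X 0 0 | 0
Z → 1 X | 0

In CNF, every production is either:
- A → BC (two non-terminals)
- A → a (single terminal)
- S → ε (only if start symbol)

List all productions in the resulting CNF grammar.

S → 0; T0 → 0; T1 → 1; X → 1; Y → 0; Z → 0; S → X X0; X0 → X S; X → Y T0; X → T1 X1; X1 → Z Z; Y → T0 T0; Y → Y X2; X2 → X X3; X3 → T0 T0; Z → T1 X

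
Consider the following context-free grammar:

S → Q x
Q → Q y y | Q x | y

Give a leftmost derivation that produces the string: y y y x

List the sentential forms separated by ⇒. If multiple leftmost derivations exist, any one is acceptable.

S ⇒ Q x ⇒ Q y y x ⇒ y y y x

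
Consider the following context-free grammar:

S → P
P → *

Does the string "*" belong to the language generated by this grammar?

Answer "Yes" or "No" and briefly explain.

Yes - a valid derivation exists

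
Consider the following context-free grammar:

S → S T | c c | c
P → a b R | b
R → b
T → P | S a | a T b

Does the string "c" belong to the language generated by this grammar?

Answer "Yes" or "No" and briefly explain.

Yes - a valid derivation exists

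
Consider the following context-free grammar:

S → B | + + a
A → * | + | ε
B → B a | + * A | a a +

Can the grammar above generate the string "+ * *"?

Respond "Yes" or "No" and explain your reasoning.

Yes - a valid derivation exists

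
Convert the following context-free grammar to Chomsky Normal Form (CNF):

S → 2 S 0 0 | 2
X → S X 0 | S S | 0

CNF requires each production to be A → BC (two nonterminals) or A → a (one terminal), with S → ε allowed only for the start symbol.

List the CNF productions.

T2 → 2; T0 → 0; S → 2; X → 0; S → T2 X0; X0 → S X1; X1 → T0 T0; X → S X2; X2 → X T0; X → S S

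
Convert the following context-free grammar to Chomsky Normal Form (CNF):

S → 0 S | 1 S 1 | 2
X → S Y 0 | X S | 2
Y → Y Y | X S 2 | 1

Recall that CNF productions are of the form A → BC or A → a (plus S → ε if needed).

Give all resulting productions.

T0 → 0; T1 → 1; S → 2; X → 2; T2 → 2; Y → 1; S → T0 S; S → T1 X0; X0 → S T1; X → S X1; X1 → Y T0; X → X S; Y → Y Y; Y → X X2; X2 → S T2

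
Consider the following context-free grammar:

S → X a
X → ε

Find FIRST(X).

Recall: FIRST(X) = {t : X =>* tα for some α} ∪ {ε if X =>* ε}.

We compute FIRST(X) using the standard algorithm.
FIRST(S) = {a}
FIRST(X) = {ε}
Therefore, FIRST(X) = {ε}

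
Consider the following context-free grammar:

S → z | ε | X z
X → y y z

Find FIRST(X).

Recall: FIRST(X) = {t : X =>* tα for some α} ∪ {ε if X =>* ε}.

We compute FIRST(X) using the standard algorithm.
FIRST(S) = {y, z, ε}
FIRST(X) = {y}
Therefore, FIRST(X) = {y}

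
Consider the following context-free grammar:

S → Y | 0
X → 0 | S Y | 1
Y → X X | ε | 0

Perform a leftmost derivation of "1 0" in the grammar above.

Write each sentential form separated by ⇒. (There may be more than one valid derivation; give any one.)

S ⇒ Y ⇒ X X ⇒ 1 X ⇒ 1 0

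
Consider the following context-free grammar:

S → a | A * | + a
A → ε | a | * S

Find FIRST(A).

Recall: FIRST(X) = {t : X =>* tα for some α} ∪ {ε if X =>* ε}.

We compute FIRST(A) using the standard algorithm.
FIRST(A) = {*, a, ε}
FIRST(S) = {*, +, a}
Therefore, FIRST(A) = {*, a, ε}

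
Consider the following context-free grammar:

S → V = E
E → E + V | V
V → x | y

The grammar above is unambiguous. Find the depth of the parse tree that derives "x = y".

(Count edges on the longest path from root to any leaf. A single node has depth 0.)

3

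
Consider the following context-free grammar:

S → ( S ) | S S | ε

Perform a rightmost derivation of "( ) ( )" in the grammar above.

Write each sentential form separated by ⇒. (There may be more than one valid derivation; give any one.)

S ⇒ S S ⇒ S ( S ) ⇒ S ( ) ⇒ ( S ) ( ) ⇒ ( ) ( )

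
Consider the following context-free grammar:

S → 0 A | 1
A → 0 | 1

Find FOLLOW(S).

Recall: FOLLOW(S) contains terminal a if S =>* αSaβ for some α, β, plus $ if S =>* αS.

We compute FOLLOW(S) using the standard algorithm.
FOLLOW(S) starts with {$}.
FIRST(A) = {0, 1}
FIRST(S) = {0, 1}
FOLLOW(A) = {$}
FOLLOW(S) = {$}
Therefore, FOLLOW(S) = {$}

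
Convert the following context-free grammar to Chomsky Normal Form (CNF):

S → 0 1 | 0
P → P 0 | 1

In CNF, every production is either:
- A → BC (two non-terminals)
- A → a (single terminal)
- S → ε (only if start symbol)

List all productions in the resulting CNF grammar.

T0 → 0; T1 → 1; S → 0; P → 1; S → T0 T1; P → P T0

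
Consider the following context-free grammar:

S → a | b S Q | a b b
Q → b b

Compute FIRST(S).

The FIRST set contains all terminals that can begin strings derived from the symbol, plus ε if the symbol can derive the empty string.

We compute FIRST(S) using the standard algorithm.
FIRST(Q) = {b}
FIRST(S) = {a, b}
Therefore, FIRST(S) = {a, b}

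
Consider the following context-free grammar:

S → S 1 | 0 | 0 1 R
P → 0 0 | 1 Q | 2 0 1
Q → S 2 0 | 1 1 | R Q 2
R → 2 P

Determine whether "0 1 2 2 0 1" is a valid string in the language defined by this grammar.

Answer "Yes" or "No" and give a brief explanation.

Yes - a valid derivation exists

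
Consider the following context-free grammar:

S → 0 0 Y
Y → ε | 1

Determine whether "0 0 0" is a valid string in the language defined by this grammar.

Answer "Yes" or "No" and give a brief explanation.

No - no valid derivation exists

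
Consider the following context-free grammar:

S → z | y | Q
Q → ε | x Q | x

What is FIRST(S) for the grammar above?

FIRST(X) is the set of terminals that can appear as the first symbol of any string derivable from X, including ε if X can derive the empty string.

We compute FIRST(S) using the standard algorithm.
FIRST(Q) = {x, ε}
FIRST(S) = {x, y, z, ε}
Therefore, FIRST(S) = {x, y, z, ε}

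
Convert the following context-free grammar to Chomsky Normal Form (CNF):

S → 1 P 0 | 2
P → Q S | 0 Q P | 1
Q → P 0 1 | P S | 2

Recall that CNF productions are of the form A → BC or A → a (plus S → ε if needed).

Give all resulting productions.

T1 → 1; T0 → 0; S → 2; P → 1; Q → 2; S → T1 X0; X0 → P T0; P → Q S; P → T0 X1; X1 → Q P; Q → P X2; X2 → T0 T1; Q → P S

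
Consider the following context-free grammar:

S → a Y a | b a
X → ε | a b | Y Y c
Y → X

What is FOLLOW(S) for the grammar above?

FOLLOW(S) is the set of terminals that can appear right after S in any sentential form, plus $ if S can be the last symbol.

We compute FOLLOW(S) using the standard algorithm.
FOLLOW(S) starts with {$}.
FIRST(S) = {a, b}
FIRST(X) = {a, c, ε}
FIRST(Y) = {a, c, ε}
FOLLOW(S) = {$}
FOLLOW(X) = {a, c}
FOLLOW(Y) = {a, c}
Therefore, FOLLOW(S) = {$}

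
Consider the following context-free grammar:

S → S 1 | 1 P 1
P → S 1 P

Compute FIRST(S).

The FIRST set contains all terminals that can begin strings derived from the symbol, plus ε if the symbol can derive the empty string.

We compute FIRST(S) using the standard algorithm.
FIRST(P) = {1}
FIRST(S) = {1}
Therefore, FIRST(S) = {1}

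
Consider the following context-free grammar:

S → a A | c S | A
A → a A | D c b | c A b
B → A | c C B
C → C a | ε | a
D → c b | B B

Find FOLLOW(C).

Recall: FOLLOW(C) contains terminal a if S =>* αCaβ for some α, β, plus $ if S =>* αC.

We compute FOLLOW(C) using the standard algorithm.
FOLLOW(S) starts with {$}.
FIRST(A) = {a, c}
FIRST(B) = {a, c}
FIRST(C) = {a, ε}
FIRST(D) = {a, c}
FIRST(S) = {a, c}
FOLLOW(A) = {$, a, b, c}
FOLLOW(B) = {a, c}
FOLLOW(C) = {a, c}
FOLLOW(D) = {c}
FOLLOW(S) = {$}
Therefore, FOLLOW(C) = {a, c}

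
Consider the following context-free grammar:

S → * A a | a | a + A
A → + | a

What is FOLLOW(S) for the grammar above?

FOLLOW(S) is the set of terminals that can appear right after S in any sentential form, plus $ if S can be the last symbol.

We compute FOLLOW(S) using the standard algorithm.
FOLLOW(S) starts with {$}.
FIRST(A) = {+, a}
FIRST(S) = {*, a}
FOLLOW(A) = {$, a}
FOLLOW(S) = {$}
Therefore, FOLLOW(S) = {$}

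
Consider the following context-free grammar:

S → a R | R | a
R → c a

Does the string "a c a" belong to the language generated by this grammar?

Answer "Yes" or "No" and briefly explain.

Yes - a valid derivation exists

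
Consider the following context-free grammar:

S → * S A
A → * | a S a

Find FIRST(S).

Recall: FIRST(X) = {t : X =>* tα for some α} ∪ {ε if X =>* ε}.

We compute FIRST(S) using the standard algorithm.
FIRST(A) = {*, a}
FIRST(S) = {*}
Therefore, FIRST(S) = {*}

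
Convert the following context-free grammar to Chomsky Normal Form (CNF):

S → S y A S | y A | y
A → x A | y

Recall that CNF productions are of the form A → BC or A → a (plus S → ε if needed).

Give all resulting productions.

TY → y; S → y; TX → x; A → y; S → S X0; X0 → TY X1; X1 → A S; S → TY A; A → TX A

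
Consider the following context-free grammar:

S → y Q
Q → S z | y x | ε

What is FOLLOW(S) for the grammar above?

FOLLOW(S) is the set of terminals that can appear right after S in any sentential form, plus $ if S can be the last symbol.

We compute FOLLOW(S) using the standard algorithm.
FOLLOW(S) starts with {$}.
FIRST(Q) = {y, ε}
FIRST(S) = {y}
FOLLOW(Q) = {$, z}
FOLLOW(S) = {$, z}
Therefore, FOLLOW(S) = {$, z}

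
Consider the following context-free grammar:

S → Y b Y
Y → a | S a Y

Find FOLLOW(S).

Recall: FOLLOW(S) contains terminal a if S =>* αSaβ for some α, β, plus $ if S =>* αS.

We compute FOLLOW(S) using the standard algorithm.
FOLLOW(S) starts with {$}.
FIRST(S) = {a}
FIRST(Y) = {a}
FOLLOW(S) = {$, a}
FOLLOW(Y) = {$, a, b}
Therefore, FOLLOW(S) = {$, a}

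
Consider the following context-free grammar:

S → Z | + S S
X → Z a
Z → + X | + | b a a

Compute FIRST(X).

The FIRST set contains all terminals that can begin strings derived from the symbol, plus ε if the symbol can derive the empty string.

We compute FIRST(X) using the standard algorithm.
FIRST(S) = {+, b}
FIRST(X) = {+, b}
FIRST(Z) = {+, b}
Therefore, FIRST(X) = {+, b}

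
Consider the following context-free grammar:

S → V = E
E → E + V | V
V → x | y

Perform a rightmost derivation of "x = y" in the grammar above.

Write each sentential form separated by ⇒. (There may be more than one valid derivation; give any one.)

S ⇒ V = E ⇒ V = V ⇒ V = y ⇒ x = y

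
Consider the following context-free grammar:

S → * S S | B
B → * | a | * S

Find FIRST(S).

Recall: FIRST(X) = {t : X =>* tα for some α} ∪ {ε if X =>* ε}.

We compute FIRST(S) using the standard algorithm.
FIRST(B) = {*, a}
FIRST(S) = {*, a}
Therefore, FIRST(S) = {*, a}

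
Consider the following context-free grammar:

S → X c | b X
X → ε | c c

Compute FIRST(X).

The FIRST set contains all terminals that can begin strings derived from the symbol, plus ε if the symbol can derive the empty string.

We compute FIRST(X) using the standard algorithm.
FIRST(S) = {b, c}
FIRST(X) = {c, ε}
Therefore, FIRST(X) = {c, ε}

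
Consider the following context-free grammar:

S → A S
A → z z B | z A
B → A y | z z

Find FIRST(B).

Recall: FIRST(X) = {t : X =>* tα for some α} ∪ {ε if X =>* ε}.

We compute FIRST(B) using the standard algorithm.
FIRST(A) = {z}
FIRST(B) = {z}
FIRST(S) = {z}
Therefore, FIRST(B) = {z}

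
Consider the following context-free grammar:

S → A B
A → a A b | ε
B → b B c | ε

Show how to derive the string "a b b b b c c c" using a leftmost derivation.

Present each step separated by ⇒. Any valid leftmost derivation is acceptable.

S ⇒ A B ⇒ a A b B ⇒ a b B ⇒ a b b B c ⇒ a b b b B c c ⇒ a b b b b B c c c ⇒ a b b b b c c c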